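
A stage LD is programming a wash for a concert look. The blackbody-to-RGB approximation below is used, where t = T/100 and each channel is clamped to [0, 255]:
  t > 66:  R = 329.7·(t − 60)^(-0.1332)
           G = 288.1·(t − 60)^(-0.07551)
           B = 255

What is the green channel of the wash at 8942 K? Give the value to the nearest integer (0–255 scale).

t = 8942/100 = 89.42; the t > 66 branch applies.
G = 288.1·(89.42 − 60)^(-0.07551) = 288.1·29.42^(-0.07551) = 288.1·0.77465 = 223.175.
Rounded: 223.

223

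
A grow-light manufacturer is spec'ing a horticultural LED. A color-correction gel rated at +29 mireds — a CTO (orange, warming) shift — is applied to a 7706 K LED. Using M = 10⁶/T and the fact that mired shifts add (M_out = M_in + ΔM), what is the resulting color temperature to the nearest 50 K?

6300 K

M_in = 10⁶/7706 = 129.77 mireds.
M_out = 129.77 + (+29) = 158.77 mireds.
T_out = 10⁶/158.77 = 6298.5 K → 6300 K.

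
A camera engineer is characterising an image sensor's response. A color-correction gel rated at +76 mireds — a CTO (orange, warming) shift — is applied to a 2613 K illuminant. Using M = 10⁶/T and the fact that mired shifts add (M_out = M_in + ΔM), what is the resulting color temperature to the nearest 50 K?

2200 K

M_in = 10⁶/2613 = 382.70 mireds.
M_out = 382.70 + (+76) = 458.70 mireds.
T_out = 10⁶/458.70 = 2180.1 K → 2200 K.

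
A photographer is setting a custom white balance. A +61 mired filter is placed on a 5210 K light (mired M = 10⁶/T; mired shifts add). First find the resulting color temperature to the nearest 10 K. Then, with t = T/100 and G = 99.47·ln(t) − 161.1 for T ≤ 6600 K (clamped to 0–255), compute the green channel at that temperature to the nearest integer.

M_in = 10⁶/5210 = 191.94; M_out = 191.94 + (+61) = 252.94.
T_out = 10⁶/252.94 = 3953.5 K → 3950 K; t = 39.5.
G = 99.47·ln 39.5 − 161.1 = 99.47·3.6763 − 161.1 = 204.582.
Rounded: 205.

205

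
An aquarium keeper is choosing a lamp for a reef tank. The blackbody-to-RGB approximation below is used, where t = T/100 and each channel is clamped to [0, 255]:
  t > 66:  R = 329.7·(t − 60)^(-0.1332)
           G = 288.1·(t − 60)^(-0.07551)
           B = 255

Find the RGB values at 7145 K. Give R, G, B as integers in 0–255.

t = 7145/100 = 71.45; the t > 66 branch applies.
R = 329.7·(71.45 − 60)^(-0.1332) = 329.7·11.45^(-0.1332) = 329.7·0.72272 = 238.279.
G = 288.1·(71.45 − 60)^(-0.07551) = 288.1·11.45^(-0.07551) = 288.1·0.83186 = 239.659.
B = 255 by definition for t > 66.
Rounded: (238, 240, 255).

R=238, G=240, B=255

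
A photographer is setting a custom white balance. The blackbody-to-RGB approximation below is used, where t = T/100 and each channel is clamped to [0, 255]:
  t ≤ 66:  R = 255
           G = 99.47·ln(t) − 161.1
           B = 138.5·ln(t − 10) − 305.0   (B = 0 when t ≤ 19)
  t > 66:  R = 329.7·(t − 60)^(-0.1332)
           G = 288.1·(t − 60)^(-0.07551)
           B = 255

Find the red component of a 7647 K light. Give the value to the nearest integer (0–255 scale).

227

t = 7647/100 = 76.47; the t > 66 branch applies.
R = 329.7·(76.47 − 60)^(-0.1332) = 329.7·16.47^(-0.1332) = 329.7·0.68855 = 227.015.
Rounded: 227.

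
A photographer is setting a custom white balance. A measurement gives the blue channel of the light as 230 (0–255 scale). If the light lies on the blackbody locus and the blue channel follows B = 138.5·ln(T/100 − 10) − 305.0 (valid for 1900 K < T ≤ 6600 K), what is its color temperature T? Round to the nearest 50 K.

5750 K

ln(t − 10) = (230 + 305.0) / 138.5 = 3.8628.
t − 10 = e^3.8628 = 47.599, so t = 57.599.
T = 100·t = 5760 K → 5750 K to the nearest 50 K.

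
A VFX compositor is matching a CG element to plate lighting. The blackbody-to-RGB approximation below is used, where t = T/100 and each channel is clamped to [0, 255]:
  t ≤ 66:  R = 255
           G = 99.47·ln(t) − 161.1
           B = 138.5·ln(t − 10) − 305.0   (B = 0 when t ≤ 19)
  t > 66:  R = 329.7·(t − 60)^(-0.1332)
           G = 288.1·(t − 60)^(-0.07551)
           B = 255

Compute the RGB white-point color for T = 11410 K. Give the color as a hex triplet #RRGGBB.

#C2D5FF

t = 11410/100 = 114.1; the t > 66 branch applies.
R = 329.7·(114.1 − 60)^(-0.1332) = 329.7·54.1^(-0.1332) = 329.7·0.58768 = 193.757.
G = 288.1·(114.1 − 60)^(-0.07551) = 288.1·54.1^(-0.07551) = 288.1·0.73982 = 213.142.
B = 255 by definition for t > 66.
Rounded: (194, 213, 255).
In hex: #C2D5FF.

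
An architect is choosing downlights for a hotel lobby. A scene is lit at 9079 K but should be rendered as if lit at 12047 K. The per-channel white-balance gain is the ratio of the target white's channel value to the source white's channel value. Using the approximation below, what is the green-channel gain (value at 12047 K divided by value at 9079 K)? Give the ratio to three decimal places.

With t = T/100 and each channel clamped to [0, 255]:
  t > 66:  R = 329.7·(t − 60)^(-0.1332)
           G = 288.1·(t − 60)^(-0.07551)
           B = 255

0.950

At 9079 K (t = 90.79):
  G = 288.1·(90.79 − 60)^(-0.07551) = 288.1·30.79^(-0.07551) = 288.1·0.77199 = 222.410.
At 12047 K (t = 120.47):
  G = 288.1·(120.47 − 60)^(-0.07551) = 288.1·60.47^(-0.07551) = 288.1·0.73363 = 211.358.
Gain = 211.358 / 222.410 = 0.9503 → 0.950.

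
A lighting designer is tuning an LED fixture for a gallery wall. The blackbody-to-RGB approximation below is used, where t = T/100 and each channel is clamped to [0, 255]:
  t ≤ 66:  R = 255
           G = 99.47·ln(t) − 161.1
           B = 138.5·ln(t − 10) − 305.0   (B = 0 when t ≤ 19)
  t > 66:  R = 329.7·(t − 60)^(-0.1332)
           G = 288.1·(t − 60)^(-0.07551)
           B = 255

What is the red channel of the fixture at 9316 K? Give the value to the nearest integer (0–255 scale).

t = 9316/100 = 93.16; the t > 66 branch applies.
R = 329.7·(93.16 − 60)^(-0.1332) = 329.7·33.16^(-0.1332) = 329.7·0.62727 = 206.811.
Rounded: 207.

207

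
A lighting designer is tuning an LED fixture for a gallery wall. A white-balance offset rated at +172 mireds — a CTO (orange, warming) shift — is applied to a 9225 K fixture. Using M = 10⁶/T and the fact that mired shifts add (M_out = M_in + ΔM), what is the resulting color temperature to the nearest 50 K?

M_in = 10⁶/9225 = 108.40 mireds.
M_out = 108.40 + (+172) = 280.40 mireds.
T_out = 10⁶/280.40 = 3566.3 K → 3550 K.

3550 K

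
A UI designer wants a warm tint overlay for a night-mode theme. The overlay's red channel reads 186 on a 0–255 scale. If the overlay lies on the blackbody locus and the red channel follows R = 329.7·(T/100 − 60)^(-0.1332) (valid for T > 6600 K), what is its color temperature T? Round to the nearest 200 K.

13400 K

(t − 60)^(-0.1332) = 186/329.7 = 0.56415.
t − 60 = 0.56415^(1/-0.1332) = 0.56415^(-7.508) = 73.521, so t = 133.521.
T = 100·t = 13352 K → 13400 K to the nearest 200 K.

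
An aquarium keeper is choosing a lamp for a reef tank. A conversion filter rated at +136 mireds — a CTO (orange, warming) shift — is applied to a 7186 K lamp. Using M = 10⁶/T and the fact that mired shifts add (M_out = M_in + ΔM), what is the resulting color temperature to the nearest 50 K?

3650 K

M_in = 10⁶/7186 = 139.16 mireds.
M_out = 139.16 + (+136) = 275.16 mireds.
T_out = 10⁶/275.16 = 3634.3 K → 3650 K.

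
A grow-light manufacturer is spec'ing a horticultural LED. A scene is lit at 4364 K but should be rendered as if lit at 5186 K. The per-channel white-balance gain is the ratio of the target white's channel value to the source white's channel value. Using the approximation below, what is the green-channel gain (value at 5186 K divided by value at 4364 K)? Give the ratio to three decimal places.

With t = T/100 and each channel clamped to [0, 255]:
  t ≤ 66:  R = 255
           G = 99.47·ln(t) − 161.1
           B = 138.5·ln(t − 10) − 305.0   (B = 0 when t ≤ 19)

1.080

At 4364 K (t = 43.64):
  G = 99.47·ln 43.64 − 161.1 = 99.47·3.7760 − 161.1 = 214.496.
At 5186 K (t = 51.86):
  G = 99.47·ln 51.86 − 161.1 = 99.47·3.9485 − 161.1 = 231.662.
Gain = 231.662 / 214.496 = 1.0800 → 1.080.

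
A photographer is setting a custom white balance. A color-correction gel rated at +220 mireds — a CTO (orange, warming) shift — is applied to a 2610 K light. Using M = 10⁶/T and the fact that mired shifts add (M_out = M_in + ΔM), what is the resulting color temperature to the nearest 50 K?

1650 K

M_in = 10⁶/2610 = 383.14 mireds.
M_out = 383.14 + (+220) = 603.14 mireds.
T_out = 10⁶/603.14 = 1658.0 K → 1650 K.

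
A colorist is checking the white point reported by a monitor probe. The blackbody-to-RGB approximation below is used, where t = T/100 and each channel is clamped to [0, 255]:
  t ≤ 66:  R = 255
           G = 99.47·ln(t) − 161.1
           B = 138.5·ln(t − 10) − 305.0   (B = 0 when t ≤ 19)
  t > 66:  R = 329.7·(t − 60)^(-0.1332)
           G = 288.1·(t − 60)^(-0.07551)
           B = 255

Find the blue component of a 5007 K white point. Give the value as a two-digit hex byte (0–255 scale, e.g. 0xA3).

t = 5007/100 = 50.07; the t ≤ 66 branch applies.
B = 138.5·ln(50.07 − 10) − 305.0 = 138.5·ln 40.07 − 305.0 = 138.5·3.6906 − 305.0 = 206.152.
Rounded: 206; in hex, 0xCE.

0xCE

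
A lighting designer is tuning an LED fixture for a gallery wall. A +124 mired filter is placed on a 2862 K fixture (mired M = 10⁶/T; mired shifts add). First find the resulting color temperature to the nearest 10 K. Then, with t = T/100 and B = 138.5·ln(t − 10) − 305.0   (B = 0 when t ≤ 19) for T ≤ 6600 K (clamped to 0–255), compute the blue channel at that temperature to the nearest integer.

M_in = 10⁶/2862 = 349.41; M_out = 349.41 + (+124) = 473.41.
T_out = 10⁶/473.41 = 2112.4 K → 2110 K; t = 21.1.
B = 138.5·ln(21.1 − 10) − 305.0 = 138.5·ln 11.1 − 305.0 = 138.5·2.4069 − 305.0 = 28.362.
Rounded: 28.

28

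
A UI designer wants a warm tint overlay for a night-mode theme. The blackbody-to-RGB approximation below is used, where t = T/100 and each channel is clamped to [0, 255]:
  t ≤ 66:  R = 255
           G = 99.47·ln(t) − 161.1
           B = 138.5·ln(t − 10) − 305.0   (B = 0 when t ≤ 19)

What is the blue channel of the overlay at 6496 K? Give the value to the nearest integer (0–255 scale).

t = 6496/100 = 64.96; the t ≤ 66 branch applies.
B = 138.5·ln(64.96 − 10) − 305.0 = 138.5·ln 54.96 − 305.0 = 138.5·4.0066 − 305.0 = 249.915.
Rounded: 250.

250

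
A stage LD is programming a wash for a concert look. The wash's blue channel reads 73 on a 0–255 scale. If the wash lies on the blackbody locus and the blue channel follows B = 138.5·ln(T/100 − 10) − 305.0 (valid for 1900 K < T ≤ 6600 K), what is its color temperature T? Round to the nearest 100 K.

2500 K

ln(t − 10) = (73 + 305.0) / 138.5 = 2.7292.
t − 10 = e^2.7292 = 15.321, so t = 25.321.
T = 100·t = 2532 K → 2500 K to the nearest 100 K.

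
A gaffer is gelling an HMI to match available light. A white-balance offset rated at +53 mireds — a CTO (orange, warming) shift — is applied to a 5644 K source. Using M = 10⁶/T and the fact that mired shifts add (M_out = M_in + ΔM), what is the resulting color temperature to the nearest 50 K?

4350 K

M_in = 10⁶/5644 = 177.18 mireds.
M_out = 177.18 + (+53) = 230.18 mireds.
T_out = 10⁶/230.18 = 4344.4 K → 4350 K.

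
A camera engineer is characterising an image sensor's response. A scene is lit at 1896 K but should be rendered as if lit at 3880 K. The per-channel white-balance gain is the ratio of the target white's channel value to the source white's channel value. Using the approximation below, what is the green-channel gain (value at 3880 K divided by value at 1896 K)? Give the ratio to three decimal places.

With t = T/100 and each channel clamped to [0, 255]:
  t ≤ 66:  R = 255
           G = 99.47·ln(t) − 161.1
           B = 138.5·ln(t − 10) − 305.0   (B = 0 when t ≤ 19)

1.541

At 1896 K (t = 18.96):
  G = 99.47·ln 18.96 − 161.1 = 99.47·2.9423 − 161.1 = 131.574.
At 3880 K (t = 38.8):
  G = 99.47·ln 38.8 − 161.1 = 99.47·3.6584 − 161.1 = 202.803.
Gain = 202.803 / 131.574 = 1.5414 → 1.541.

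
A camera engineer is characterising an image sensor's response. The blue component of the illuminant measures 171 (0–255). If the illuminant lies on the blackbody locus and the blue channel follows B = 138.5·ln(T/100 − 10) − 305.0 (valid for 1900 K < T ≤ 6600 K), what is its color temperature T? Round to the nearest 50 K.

ln(t − 10) = (171 + 305.0) / 138.5 = 3.4368.
t − 10 = e^3.4368 = 31.088, so t = 41.088.
T = 100·t = 4109 K → 4100 K to the nearest 50 K.

4100 K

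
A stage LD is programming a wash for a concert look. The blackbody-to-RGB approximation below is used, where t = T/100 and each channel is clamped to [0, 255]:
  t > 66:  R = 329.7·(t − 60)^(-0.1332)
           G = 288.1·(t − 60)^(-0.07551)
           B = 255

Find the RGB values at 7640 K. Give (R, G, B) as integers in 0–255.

t = 7640/100 = 76.4; the t > 66 branch applies.
R = 329.7·(76.4 − 60)^(-0.1332) = 329.7·16.4^(-0.1332) = 329.7·0.68894 = 227.144.
G = 288.1·(76.4 − 60)^(-0.07551) = 288.1·16.4^(-0.07551) = 288.1·0.80959 = 233.244.
B = 255 by definition for t > 66.
Rounded: (227, 233, 255).

(227, 233, 255)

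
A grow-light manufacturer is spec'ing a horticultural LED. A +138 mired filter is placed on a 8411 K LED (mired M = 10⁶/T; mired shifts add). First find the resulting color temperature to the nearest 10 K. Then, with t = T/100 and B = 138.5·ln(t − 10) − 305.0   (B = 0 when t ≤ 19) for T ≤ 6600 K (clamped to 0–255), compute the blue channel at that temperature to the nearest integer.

M_in = 10⁶/8411 = 118.89; M_out = 118.89 + (+138) = 256.89.
T_out = 10⁶/256.89 = 3892.7 K → 3890 K; t = 38.9.
B = 138.5·ln(38.9 − 10) − 305.0 = 138.5·ln 28.9 − 305.0 = 138.5·3.3638 − 305.0 = 160.892.
Rounded: 161.

161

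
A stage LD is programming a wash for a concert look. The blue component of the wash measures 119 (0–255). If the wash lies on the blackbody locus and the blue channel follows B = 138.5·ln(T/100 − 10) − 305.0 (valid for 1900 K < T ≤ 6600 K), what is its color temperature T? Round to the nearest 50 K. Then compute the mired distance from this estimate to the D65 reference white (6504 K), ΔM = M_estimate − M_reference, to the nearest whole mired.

+164 mireds

ln(t − 10) = (119 + 305.0) / 138.5 = 3.0614.
t − 10 = e^3.0614 = 21.357, so t = 31.357.
T = 100·t = 3136 K → 3150 K to the nearest 50 K.
M_estimate = 10⁶/3150 = 317.46; M_reference = 10⁶/6504 = 153.75.
ΔM = 317.46 − 153.75 = 163.71 → +164 mireds.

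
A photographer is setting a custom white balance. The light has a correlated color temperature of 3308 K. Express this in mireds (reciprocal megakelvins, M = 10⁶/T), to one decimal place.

M = 10⁶ / 3308 = 302.297 → 302.3 mireds.

302.3 mireds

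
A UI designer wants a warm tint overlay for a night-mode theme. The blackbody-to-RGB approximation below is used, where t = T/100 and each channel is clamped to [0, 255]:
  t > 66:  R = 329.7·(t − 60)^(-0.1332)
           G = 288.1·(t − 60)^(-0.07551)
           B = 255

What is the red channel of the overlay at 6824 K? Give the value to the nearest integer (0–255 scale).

t = 6824/100 = 68.24; the t > 66 branch applies.
R = 329.7·(68.24 − 60)^(-0.1332) = 329.7·8.24^(-0.1332) = 329.7·0.75509 = 248.953.
Rounded: 249.

249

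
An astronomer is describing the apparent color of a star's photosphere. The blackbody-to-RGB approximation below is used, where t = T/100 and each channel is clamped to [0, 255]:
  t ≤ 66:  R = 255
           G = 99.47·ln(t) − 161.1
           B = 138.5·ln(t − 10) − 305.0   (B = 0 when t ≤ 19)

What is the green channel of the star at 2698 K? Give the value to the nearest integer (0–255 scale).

t = 2698/100 = 26.98; the t ≤ 66 branch applies.
G = 99.47·ln 26.98 − 161.1 = 99.47·3.2951 − 161.1 = 166.663.
Rounded: 167.

167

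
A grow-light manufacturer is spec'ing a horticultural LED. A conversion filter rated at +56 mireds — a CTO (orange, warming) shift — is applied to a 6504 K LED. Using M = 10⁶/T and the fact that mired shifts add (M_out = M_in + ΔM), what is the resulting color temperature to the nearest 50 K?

M_in = 10⁶/6504 = 153.75 mireds.
M_out = 153.75 + (+56) = 209.75 mireds.
T_out = 10⁶/209.75 = 4767.5 K → 4750 K.

4750 K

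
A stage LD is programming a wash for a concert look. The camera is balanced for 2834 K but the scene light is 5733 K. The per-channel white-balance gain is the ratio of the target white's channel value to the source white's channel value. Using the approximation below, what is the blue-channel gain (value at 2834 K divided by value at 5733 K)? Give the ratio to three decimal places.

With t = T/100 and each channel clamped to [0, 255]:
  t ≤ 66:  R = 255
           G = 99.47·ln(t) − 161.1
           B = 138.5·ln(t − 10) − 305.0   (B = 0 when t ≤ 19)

At 5733 K (t = 57.33):
  B = 138.5·ln(57.33 − 10) − 305.0 = 138.5·ln 47.33 − 305.0 = 138.5·3.8571 − 305.0 = 229.214.
At 2834 K (t = 28.34):
  B = 138.5·ln(28.34 − 10) − 305.0 = 138.5·ln 18.34 − 305.0 = 138.5·2.9091 − 305.0 = 97.908.
Gain = 97.908 / 229.214 = 0.4271 → 0.427.

0.427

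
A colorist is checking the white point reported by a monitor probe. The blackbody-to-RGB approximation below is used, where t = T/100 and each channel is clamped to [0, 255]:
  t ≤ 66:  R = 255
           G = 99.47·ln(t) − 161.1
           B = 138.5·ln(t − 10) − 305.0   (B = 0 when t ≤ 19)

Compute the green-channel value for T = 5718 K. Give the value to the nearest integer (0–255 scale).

t = 5718/100 = 57.18; the t ≤ 66 branch applies.
G = 99.47·ln 57.18 − 161.1 = 99.47·4.0462 − 161.1 = 241.376.
Rounded: 241.

241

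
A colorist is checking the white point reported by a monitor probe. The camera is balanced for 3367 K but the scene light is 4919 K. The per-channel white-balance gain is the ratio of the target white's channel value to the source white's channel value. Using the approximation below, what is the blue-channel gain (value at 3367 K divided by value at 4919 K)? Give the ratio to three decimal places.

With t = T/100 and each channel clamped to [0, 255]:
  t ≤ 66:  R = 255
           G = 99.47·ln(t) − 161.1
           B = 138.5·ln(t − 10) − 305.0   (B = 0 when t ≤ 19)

0.656

At 4919 K (t = 49.19):
  B = 138.5·ln(49.19 − 10) − 305.0 = 138.5·ln 39.19 − 305.0 = 138.5·3.6684 − 305.0 = 203.076.
At 3367 K (t = 33.67):
  B = 138.5·ln(33.67 − 10) − 305.0 = 138.5·ln 23.67 − 305.0 = 138.5·3.1642 − 305.0 = 133.243.
Gain = 133.243 / 203.076 = 0.6561 → 0.656.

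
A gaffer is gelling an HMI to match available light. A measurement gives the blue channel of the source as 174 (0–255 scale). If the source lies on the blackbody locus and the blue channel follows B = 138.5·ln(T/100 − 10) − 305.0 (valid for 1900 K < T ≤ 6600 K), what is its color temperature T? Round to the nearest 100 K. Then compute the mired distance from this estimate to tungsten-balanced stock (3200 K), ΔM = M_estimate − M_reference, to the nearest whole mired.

ln(t − 10) = (174 + 305.0) / 138.5 = 3.4585.
t − 10 = e^3.4585 = 31.769, so t = 41.769.
T = 100·t = 4177 K → 4200 K to the nearest 100 K.
M_estimate = 10⁶/4200 = 238.10; M_reference = 10⁶/3200 = 312.50.
ΔM = 238.10 − 312.50 = -74.40 → -74 mireds.

-74 mireds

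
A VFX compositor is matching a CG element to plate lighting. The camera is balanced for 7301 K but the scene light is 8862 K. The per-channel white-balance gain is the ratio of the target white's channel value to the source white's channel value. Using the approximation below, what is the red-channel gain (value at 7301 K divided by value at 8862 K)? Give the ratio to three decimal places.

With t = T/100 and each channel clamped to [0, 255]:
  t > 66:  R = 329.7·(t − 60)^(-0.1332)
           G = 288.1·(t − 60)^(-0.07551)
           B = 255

At 8862 K (t = 88.62):
  R = 329.7·(88.62 − 60)^(-0.1332) = 329.7·28.62^(-0.1332) = 329.7·0.63969 = 210.907.
At 7301 K (t = 73.01):
  R = 329.7·(73.01 − 60)^(-0.1332) = 329.7·13.01^(-0.1332) = 329.7·0.71052 = 234.259.
Gain = 234.259 / 210.907 = 1.1107 → 1.111.

1.111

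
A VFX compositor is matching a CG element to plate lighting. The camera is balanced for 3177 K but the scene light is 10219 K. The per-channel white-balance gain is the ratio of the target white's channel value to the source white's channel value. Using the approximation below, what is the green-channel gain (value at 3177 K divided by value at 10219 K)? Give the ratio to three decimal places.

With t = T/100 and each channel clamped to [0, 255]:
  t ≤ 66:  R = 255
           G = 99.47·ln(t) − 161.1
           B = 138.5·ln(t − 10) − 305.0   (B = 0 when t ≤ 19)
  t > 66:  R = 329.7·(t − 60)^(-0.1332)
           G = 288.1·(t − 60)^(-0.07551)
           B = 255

At 10219 K (t = 102.19):
  G = 288.1·(102.19 − 60)^(-0.07551) = 288.1·42.19^(-0.07551) = 288.1·0.75384 = 217.182.
At 3177 K (t = 31.77):
  G = 99.47·ln 31.77 − 161.1 = 99.47·3.4585 − 161.1 = 182.919.
Gain = 182.919 / 217.182 = 0.8422 → 0.842.

0.842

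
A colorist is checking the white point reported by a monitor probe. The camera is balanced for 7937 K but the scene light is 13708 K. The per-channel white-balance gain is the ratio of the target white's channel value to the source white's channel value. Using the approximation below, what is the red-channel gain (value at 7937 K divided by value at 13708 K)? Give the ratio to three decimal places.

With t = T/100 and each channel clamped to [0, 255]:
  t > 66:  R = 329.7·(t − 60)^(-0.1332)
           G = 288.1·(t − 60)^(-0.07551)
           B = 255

At 13708 K (t = 137.08):
  R = 329.7·(137.08 − 60)^(-0.1332) = 329.7·77.08^(-0.1332) = 329.7·0.56061 = 184.832.
At 7937 K (t = 79.37):
  R = 329.7·(79.37 − 60)^(-0.1332) = 329.7·19.37^(-0.1332) = 329.7·0.67384 = 222.164.
Gain = 222.164 / 184.832 = 1.2020 → 1.202.

1.202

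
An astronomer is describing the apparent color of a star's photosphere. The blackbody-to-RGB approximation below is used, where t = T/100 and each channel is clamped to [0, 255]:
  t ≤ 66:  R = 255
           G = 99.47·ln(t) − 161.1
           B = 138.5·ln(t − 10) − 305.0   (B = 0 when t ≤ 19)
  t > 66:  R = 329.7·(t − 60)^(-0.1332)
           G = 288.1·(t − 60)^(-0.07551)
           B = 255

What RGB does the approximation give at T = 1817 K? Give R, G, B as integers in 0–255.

t = 1817/100 = 18.17; the t ≤ 66 branch applies.
R = 255 by definition for t ≤ 66.
G = 99.47·ln 18.17 − 161.1 = 99.47·2.8998 − 161.1 = 127.340.
t = 18.17 ≤ 19, so B = 0.
Rounded: (255, 127, 0).

R=255, G=127, B=0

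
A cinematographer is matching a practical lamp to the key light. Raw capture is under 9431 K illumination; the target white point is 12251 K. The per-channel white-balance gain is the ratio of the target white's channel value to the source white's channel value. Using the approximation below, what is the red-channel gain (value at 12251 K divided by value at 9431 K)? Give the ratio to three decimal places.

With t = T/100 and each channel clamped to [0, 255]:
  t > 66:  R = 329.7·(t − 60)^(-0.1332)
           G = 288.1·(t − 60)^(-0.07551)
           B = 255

At 9431 K (t = 94.31):
  R = 329.7·(94.31 − 60)^(-0.1332) = 329.7·34.31^(-0.1332) = 329.7·0.62443 = 205.874.
At 12251 K (t = 122.51):
  R = 329.7·(122.51 − 60)^(-0.1332) = 329.7·62.51^(-0.1332) = 329.7·0.57647 = 190.063.
Gain = 190.063 / 205.874 = 0.9232 → 0.923.

0.923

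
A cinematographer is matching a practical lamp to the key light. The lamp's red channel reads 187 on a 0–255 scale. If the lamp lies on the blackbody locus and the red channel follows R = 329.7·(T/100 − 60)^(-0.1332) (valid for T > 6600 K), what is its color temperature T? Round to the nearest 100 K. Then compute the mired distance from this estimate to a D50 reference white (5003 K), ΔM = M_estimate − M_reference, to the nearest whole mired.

-124 mireds

(t − 60)^(-0.1332) = 187/329.7 = 0.56718.
t − 60 = 0.56718^(1/-0.1332) = 0.56718^(-7.508) = 70.620, so t = 130.620.
T = 100·t = 13062 K → 13100 K to the nearest 100 K.
M_estimate = 10⁶/13100 = 76.34; M_reference = 10⁶/5003 = 199.88.
ΔM = 76.34 − 199.88 = -123.54 → -124 mireds.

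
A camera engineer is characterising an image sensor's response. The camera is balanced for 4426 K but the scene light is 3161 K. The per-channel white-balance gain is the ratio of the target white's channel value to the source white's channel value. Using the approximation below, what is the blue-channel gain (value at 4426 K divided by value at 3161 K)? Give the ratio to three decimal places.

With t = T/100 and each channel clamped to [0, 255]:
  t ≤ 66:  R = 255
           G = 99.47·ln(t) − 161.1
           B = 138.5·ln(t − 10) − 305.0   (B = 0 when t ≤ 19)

1.529

At 3161 K (t = 31.61):
  B = 138.5·ln(31.61 − 10) − 305.0 = 138.5·ln 21.61 − 305.0 = 138.5·3.0732 − 305.0 = 120.632.
At 4426 K (t = 44.26):
  B = 138.5·ln(44.26 − 10) − 305.0 = 138.5·ln 34.26 − 305.0 = 138.5·3.5340 − 305.0 = 184.456.
Gain = 184.456 / 120.632 = 1.5291 → 1.529.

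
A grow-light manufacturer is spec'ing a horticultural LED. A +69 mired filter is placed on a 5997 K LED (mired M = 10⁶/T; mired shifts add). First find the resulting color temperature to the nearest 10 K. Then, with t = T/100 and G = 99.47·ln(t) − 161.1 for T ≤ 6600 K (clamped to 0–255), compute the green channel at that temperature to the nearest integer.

M_in = 10⁶/5997 = 166.75; M_out = 166.75 + (+69) = 235.75.
T_out = 10⁶/235.75 = 4241.8 K → 4240 K; t = 42.4.
G = 99.47·ln 42.4 − 161.1 = 99.47·3.7471 − 161.1 = 211.629.
Rounded: 212.

212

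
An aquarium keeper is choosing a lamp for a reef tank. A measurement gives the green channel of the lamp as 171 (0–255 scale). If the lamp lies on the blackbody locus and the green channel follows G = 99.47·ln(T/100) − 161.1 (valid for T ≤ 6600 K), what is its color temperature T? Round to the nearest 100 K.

2800 K

ln t = (171 + 161.1) / 99.47 = 3.3387.
t = e^3.3387 = 28.182.
T = 100·t = 2818 K → 2800 K to the nearest 100 K.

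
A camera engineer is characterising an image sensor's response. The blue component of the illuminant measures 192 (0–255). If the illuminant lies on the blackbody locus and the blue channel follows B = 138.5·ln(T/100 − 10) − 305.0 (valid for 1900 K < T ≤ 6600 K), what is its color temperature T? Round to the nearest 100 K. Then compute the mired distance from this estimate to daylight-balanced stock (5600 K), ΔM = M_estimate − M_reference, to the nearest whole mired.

ln(t − 10) = (192 + 305.0) / 138.5 = 3.5884.
t − 10 = e^3.5884 = 36.178, so t = 46.178.
T = 100·t = 4618 K → 4600 K to the nearest 100 K.
M_estimate = 10⁶/4600 = 217.39; M_reference = 10⁶/5600 = 178.57.
ΔM = 217.39 − 178.57 = 38.82 → +39 mireds.

+39 mireds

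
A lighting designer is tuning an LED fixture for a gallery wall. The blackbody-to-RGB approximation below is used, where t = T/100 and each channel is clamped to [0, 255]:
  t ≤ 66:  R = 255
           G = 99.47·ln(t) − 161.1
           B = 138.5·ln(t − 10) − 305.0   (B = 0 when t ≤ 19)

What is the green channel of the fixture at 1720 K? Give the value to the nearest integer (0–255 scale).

122

t = 1720/100 = 17.2; the t ≤ 66 branch applies.
G = 99.47·ln 17.2 − 161.1 = 99.47·2.8449 − 161.1 = 121.883.
Rounded: 122.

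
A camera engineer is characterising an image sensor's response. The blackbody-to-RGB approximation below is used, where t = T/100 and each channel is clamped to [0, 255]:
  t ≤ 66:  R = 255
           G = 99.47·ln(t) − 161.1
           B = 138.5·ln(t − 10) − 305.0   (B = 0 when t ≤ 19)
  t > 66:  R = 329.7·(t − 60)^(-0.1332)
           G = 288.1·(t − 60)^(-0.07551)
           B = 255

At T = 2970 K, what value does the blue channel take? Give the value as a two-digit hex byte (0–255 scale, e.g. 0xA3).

0x6C

t = 2970/100 = 29.7; the t ≤ 66 branch applies.
B = 138.5·ln(29.7 − 10) − 305.0 = 138.5·ln 19.7 − 305.0 = 138.5·2.9806 − 305.0 = 107.816.
Rounded: 108; in hex, 0x6C.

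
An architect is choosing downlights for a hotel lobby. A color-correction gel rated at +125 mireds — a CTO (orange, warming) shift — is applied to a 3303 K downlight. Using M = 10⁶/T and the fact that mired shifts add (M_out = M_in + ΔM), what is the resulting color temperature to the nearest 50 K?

M_in = 10⁶/3303 = 302.76 mireds.
M_out = 302.76 + (+125) = 427.76 mireds.
T_out = 10⁶/427.76 = 2337.8 K → 2350 K.

2350 K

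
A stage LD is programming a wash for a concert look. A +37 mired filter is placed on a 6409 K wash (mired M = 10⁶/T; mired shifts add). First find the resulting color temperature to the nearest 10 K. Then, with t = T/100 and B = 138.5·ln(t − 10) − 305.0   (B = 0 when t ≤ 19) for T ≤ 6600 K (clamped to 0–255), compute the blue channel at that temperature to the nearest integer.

M_in = 10⁶/6409 = 156.03; M_out = 156.03 + (+37) = 193.03.
T_out = 10⁶/193.03 = 5180.5 K → 5180 K; t = 51.8.
B = 138.5·ln(51.8 − 10) − 305.0 = 138.5·ln 41.8 − 305.0 = 138.5·3.7329 − 305.0 = 212.006.
Rounded: 212.

212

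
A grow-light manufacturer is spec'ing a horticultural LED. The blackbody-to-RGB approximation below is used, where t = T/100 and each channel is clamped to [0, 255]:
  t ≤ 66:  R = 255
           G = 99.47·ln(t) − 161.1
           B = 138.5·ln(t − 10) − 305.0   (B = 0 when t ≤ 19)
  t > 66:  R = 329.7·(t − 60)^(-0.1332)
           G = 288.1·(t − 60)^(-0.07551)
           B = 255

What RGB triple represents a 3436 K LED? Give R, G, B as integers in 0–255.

R=255, G=191, B=137

t = 3436/100 = 34.36; the t ≤ 66 branch applies.
R = 255 by definition for t ≤ 66.
G = 99.47·ln 34.36 − 161.1 = 99.47·3.5369 − 161.1 = 190.715.
B = 138.5·ln(34.36 − 10) − 305.0 = 138.5·ln 24.36 − 305.0 = 138.5·3.1929 − 305.0 = 137.223.
Rounded: (255, 191, 137).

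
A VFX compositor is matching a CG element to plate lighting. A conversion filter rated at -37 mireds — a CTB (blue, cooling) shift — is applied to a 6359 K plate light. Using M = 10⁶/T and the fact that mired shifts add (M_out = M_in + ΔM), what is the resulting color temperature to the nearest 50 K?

M_in = 10⁶/6359 = 157.26 mireds.
M_out = 157.26 + (-37) = 120.26 mireds.
T_out = 10⁶/120.26 = 8315.5 K → 8300 K.

8300 K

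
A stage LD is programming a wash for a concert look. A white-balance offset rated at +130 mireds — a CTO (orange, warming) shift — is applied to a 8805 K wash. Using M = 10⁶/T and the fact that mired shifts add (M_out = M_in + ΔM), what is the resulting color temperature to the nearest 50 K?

4100 K

M_in = 10⁶/8805 = 113.57 mireds.
M_out = 113.57 + (+130) = 243.57 mireds.
T_out = 10⁶/243.57 = 4105.6 K → 4100 K.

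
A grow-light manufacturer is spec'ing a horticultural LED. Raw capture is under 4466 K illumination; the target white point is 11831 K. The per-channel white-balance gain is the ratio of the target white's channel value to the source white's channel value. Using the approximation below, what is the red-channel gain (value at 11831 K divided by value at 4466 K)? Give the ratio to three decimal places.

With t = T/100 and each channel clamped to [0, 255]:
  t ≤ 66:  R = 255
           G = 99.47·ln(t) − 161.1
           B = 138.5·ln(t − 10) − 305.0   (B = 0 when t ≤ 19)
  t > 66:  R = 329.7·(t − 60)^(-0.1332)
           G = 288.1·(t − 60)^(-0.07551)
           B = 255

0.752

At 4466 K (t = 44.66):
  R = 255 by definition for t ≤ 66.
At 11831 K (t = 118.31):
  R = 329.7·(118.31 − 60)^(-0.1332) = 329.7·58.31^(-0.1332) = 329.7·0.58184 = 191.832.
Gain = 191.832 / 255.000 = 0.7523 → 0.752.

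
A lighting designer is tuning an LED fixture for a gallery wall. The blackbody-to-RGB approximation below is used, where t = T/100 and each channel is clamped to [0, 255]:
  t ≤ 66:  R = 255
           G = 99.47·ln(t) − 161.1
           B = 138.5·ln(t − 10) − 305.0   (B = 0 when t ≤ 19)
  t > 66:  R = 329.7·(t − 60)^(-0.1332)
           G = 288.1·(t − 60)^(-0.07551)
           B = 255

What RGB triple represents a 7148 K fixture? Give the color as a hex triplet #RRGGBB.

#EEF0FF

t = 7148/100 = 71.48; the t > 66 branch applies.
R = 329.7·(71.48 − 60)^(-0.1332) = 329.7·11.48^(-0.1332) = 329.7·0.72246 = 238.196.
G = 288.1·(71.48 − 60)^(-0.07551) = 288.1·11.48^(-0.07551) = 288.1·0.83169 = 239.611.
B = 255 by definition for t > 66.
Rounded: (238, 240, 255).
In hex: #EEF0FF.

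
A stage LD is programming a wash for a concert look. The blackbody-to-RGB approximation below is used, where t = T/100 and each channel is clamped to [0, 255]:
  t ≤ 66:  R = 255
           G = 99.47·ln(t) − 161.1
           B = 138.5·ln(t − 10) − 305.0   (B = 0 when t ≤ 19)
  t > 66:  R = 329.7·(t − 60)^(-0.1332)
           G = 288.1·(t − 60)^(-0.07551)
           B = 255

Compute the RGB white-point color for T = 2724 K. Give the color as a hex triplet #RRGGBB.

t = 2724/100 = 27.24; the t ≤ 66 branch applies.
R = 255 by definition for t ≤ 66.
G = 99.47·ln 27.24 − 161.1 = 99.47·3.3047 − 161.1 = 167.617.
B = 138.5·ln(27.24 − 10) − 305.0 = 138.5·ln 17.24 − 305.0 = 138.5·2.8472 − 305.0 = 89.342.
Rounded: (255, 168, 89).
In hex: #FFA859.

#FFA859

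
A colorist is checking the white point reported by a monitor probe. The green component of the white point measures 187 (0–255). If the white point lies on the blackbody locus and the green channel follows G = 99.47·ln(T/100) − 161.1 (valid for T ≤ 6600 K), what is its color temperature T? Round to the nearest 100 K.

3300 K

ln t = (187 + 161.1) / 99.47 = 3.4995.
t = e^3.4995 = 33.100.
T = 100·t = 3310 K → 3300 K to the nearest 100 K.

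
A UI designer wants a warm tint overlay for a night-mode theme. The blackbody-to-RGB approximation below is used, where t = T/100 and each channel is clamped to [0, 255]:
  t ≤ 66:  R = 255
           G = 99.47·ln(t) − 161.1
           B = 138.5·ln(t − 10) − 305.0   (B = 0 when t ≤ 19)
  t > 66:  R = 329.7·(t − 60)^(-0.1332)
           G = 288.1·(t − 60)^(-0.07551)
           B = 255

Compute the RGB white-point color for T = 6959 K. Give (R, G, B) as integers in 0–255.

(244, 243, 255)

t = 6959/100 = 69.59; the t > 66 branch applies.
R = 329.7·(69.59 − 60)^(-0.1332) = 329.7·9.59^(-0.1332) = 329.7·0.73998 = 243.972.
G = 288.1·(69.59 − 60)^(-0.07551) = 288.1·9.59^(-0.07551) = 288.1·0.84307 = 242.888.
B = 255 by definition for t > 66.
Rounded: (244, 243, 255).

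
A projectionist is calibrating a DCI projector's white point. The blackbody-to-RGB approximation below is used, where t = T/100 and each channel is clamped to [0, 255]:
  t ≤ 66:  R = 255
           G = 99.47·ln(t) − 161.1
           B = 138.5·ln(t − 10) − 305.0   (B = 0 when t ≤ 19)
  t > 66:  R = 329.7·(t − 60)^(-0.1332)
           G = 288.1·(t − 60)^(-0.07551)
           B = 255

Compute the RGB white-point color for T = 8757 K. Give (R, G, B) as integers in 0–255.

(212, 224, 255)

t = 8757/100 = 87.57; the t > 66 branch applies.
R = 329.7·(87.57 − 60)^(-0.1332) = 329.7·27.57^(-0.1332) = 329.7·0.64289 = 211.959.
G = 288.1·(87.57 − 60)^(-0.07551) = 288.1·27.57^(-0.07551) = 288.1·0.77845 = 224.272.
B = 255 by definition for t > 66.
Rounded: (212, 224, 255).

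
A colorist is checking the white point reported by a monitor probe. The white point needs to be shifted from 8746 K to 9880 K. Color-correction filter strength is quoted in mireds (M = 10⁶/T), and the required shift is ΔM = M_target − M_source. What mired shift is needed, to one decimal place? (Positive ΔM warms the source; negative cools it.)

-13.1 mireds

M_source = 10⁶/8746 = 114.338; M_target = 10⁶/9880 = 101.215.
ΔM = 101.215 − 114.338 = -13.123 → -13.1 mireds, a cooling shift.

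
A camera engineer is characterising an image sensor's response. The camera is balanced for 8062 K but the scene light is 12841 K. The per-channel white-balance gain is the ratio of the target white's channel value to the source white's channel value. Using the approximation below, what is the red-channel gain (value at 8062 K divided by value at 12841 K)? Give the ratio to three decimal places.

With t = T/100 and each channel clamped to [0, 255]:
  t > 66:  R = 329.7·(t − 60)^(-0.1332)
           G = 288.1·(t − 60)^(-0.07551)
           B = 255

1.173

At 12841 K (t = 128.41):
  R = 329.7·(128.41 − 60)^(-0.1332) = 329.7·68.41^(-0.1332) = 329.7·0.56959 = 187.794.
At 8062 K (t = 80.62):
  R = 329.7·(80.62 − 60)^(-0.1332) = 329.7·20.62^(-0.1332) = 329.7·0.66825 = 220.321.
Gain = 220.321 / 187.794 = 1.1732 → 1.173.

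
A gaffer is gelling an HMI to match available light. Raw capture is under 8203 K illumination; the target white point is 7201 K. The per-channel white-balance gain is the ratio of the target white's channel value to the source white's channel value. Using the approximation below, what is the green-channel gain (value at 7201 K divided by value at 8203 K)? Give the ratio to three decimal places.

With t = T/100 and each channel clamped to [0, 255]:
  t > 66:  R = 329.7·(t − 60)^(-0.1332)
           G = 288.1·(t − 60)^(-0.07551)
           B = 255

1.047

At 8203 K (t = 82.03):
  G = 288.1·(82.03 − 60)^(-0.07551) = 288.1·22.03^(-0.07551) = 288.1·0.79175 = 228.104.
At 7201 K (t = 72.01):
  G = 288.1·(72.01 − 60)^(-0.07551) = 288.1·12.01^(-0.07551) = 288.1·0.82886 = 238.796.
Gain = 238.796 / 228.104 = 1.0469 → 1.047.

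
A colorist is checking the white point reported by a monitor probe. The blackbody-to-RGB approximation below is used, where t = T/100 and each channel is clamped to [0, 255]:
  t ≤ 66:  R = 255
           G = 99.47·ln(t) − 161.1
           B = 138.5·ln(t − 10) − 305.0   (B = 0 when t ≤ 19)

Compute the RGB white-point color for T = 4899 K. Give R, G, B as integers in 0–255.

R=255, G=226, B=202

t = 4899/100 = 48.99; the t ≤ 66 branch applies.
R = 255 by definition for t ≤ 66.
G = 99.47·ln 48.99 − 161.1 = 99.47·3.8916 − 161.1 = 225.999.
B = 138.5·ln(48.99 − 10) − 305.0 = 138.5·ln 38.99 − 305.0 = 138.5·3.6633 − 305.0 = 202.368.
Rounded: (255, 226, 202).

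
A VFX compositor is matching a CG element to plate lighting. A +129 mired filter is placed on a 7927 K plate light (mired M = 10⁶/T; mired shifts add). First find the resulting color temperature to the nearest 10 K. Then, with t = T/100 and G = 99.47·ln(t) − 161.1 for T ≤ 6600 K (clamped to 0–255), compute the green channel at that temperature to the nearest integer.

204

M_in = 10⁶/7927 = 126.15; M_out = 126.15 + (+129) = 255.15.
T_out = 10⁶/255.15 = 3919.2 K → 3920 K; t = 39.2.
G = 99.47·ln 39.2 − 161.1 = 99.47·3.6687 − 161.1 = 203.823.
Rounded: 204.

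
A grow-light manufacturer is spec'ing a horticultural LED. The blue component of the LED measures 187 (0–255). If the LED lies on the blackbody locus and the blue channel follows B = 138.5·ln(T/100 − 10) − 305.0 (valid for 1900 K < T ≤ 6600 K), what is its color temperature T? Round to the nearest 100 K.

4500 K

ln(t − 10) = (187 + 305.0) / 138.5 = 3.5523.
t − 10 = e^3.5523 = 34.895, so t = 44.895.
T = 100·t = 4490 K → 4500 K to the nearest 100 K.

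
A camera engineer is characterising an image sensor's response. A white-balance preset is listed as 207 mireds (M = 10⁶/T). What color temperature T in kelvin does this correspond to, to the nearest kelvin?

4831 K

T = 10⁶ / 207 = 4830.92 K → 4831 K.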